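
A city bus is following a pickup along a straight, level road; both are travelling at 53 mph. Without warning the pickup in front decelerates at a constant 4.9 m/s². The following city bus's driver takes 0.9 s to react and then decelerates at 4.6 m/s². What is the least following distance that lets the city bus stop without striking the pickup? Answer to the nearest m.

53 mph × 0.44704 = 23.6931 m/s.
Leader travels v²/(2a_L) = 561.363 / 9.800 = 57.282 m before stopping.
Follower covers v·t_r = 23.6931 × 0.9 = 21.324 m while reacting, then v²/(2a_F) = 561.363 / 9.200 = 61.018 m while braking, for a total of 21.324 + 61.018 = 82.342 m.
Since a_F ≤ a_L and the follower starts braking later, the follower is never slower than the leader, so the closest approach is when both have stopped.
Minimum gap = 82.342 − 57.282 = 25.060 m.

Minimum gap ≈ 25 m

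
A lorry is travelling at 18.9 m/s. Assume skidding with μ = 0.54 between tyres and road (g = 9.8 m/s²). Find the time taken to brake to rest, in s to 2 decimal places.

Braking time ≈ 3.57 s

a = μg = 0.54 × 9.8 = 5.292 m/s².
Braking time = v/a = 18.9000 / 5.292 = 3.571 s.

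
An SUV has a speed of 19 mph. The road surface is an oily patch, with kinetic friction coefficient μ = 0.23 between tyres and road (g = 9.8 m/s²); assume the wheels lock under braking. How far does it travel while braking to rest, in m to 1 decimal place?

Braking distance ≈ 16.0 m

19 mph × 0.44704 = 8.4938 m/s.
a = μg = 0.23 × 9.8 = 2.254 m/s².
Braking distance = v²/(2a) = 8.4938² / (2 × 2.254) = 72.145 / 4.508 = 16.004 m.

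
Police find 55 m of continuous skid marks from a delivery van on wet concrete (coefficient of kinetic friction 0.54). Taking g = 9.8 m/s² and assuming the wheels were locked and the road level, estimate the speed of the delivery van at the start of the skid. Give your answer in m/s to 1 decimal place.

Deceleration a = μg = 0.54 × 9.8 = 5.292 m/s².
v = √(2a·d) = √(2 × 5.292 × 55) = √582.120 = 24.1272 m/s.

Initial speed ≈ 24.1 m/s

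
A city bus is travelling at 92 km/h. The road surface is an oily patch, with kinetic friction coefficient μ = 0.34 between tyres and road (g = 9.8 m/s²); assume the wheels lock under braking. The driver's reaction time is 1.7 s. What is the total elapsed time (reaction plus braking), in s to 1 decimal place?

92 km/h ÷ 3.6 = 25.5556 m/s.
a = μg = 0.34 × 9.8 = 3.332 m/s².
Braking time = v/a = 25.5556 / 3.332 = 7.670 s.
Total = 1.7 + 7.670 = 9.370 s.

Total time ≈ 9.4 s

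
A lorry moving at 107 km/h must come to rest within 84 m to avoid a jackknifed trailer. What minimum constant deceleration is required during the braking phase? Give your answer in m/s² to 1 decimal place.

Required deceleration ≈ 5.3 m/s²

107 km/h ÷ 3.6 = 29.7222 m/s.
v² = 2a·d ⇒ a = v²/(2d) = 29.7222² / (2 × 84.000) = 883.409 / 168.000 = 5.2584 m/s².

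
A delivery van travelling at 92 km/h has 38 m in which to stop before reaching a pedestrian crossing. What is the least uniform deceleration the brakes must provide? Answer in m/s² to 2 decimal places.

Required deceleration ≈ 8.59 m/s²

92 km/h ÷ 3.6 = 25.5556 m/s.
v² = 2a·d ⇒ a = v²/(2d) = 25.5556² / (2 × 38.000) = 653.089 / 76.000 = 8.5933 m/s².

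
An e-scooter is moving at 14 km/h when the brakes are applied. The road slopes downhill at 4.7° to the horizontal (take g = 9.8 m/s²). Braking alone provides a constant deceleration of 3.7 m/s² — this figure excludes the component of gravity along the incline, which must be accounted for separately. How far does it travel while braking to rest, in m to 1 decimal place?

14 km/h ÷ 3.6 = 3.8889 m/s.
Gravity along the downhill slope reduces the braking deceleration: a_eff = 3.700 − 9.8·sin 4.7° = 3.700 − 0.803 = 2.897 m/s².
Braking distance = v²/(2a) = 3.8889² / (2 × 2.897) = 15.124 / 5.794 = 2.610 m.

Braking distance ≈ 2.6 m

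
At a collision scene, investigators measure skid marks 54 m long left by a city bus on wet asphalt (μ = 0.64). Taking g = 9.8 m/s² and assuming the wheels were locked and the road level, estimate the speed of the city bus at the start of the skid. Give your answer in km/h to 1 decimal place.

Initial speed ≈ 93.7 km/h

Deceleration a = μg = 0.64 × 9.8 = 6.272 m/s².
v = √(2a·d) = √(2 × 6.272 × 54) = √677.376 = 26.0264 m/s.
= 26.0264 × 3.6 = 93.695 km/h.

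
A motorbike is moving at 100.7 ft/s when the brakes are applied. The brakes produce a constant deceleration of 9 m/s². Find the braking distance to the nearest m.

100.7 ft/s × 0.3048 = 30.6934 m/s.
Braking distance = v²/(2a) = 30.6934² / (2 × 9.000) = 942.085 / 18.000 = 52.338 m.

Braking distance ≈ 52 m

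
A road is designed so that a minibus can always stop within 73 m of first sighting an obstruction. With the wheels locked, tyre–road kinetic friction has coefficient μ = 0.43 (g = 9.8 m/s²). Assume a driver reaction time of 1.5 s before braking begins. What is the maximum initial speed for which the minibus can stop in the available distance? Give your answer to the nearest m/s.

a = μg = 0.43 × 9.8 = 4.214 m/s².
Stopping distance: v·t_r + v²/(2a) = 73 with t_r = 1.5 s and a = 4.214 m/s².
So v² + 12.642 v − 615.24 = 0.
Positive root: v = −a·t_r + √((a·t_r)² + 2a·d) = −6.321 + √(39.955 + 615.24) = 19.2758 m/s.

Maximum speed ≈ 19 m/s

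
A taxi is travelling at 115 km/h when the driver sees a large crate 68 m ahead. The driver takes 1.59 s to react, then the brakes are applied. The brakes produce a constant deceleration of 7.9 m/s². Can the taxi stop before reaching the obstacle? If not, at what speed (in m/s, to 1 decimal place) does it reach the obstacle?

115 km/h ÷ 3.6 = 31.9444 m/s.
Reaction distance = 31.9444 × 1.59 = 50.792 m.
Braking distance needed to stop: v²/(2a) = 1020.445 / 15.800 = 64.585 m, so total needed = 50.792 + 64.585 = 115.377 m > 68 m — it cannot stop.
Distance remaining when braking begins: 68 − 50.792 = 17.208 m.
v² = v₀² − 2a·d = 1020.445 − 2 × 7.900 × 17.208 = 748.559 m²/s².
v = √748.559 = 27.360 m/s.

No — it strikes the obstacle at 27.4 m/s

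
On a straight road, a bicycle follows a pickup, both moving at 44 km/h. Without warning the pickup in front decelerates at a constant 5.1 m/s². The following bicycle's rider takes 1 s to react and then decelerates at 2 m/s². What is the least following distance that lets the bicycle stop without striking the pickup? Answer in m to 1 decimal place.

Minimum gap ≈ 34.9 m

44 km/h ÷ 3.6 = 12.2222 m/s.
Leader travels v²/(2a_L) = 149.382 / 10.200 = 14.645 m before stopping.
Follower covers v·t_r = 12.2222 × 1 = 12.222 m while reacting, then v²/(2a_F) = 149.382 / 4.000 = 37.346 m while braking, for a total of 12.222 + 37.346 = 49.568 m.
Since a_F ≤ a_L and the follower starts braking later, the follower is never slower than the leader, so the closest approach is when both have stopped.
Minimum gap = 49.568 − 14.645 = 34.923 m.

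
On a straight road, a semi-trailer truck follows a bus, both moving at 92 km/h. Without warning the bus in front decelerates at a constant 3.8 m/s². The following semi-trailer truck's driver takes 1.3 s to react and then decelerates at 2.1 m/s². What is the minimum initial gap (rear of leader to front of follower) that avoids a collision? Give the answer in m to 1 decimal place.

92 km/h ÷ 3.6 = 25.5556 m/s.
Leader travels v²/(2a_L) = 653.089 / 7.600 = 85.933 m before stopping.
Follower covers v·t_r = 25.5556 × 1.3 = 33.222 m while reacting, then v²/(2a_F) = 653.089 / 4.200 = 155.497 m while braking, for a total of 33.222 + 155.497 = 188.719 m.
Since a_F ≤ a_L and the follower starts braking later, the follower is never slower than the leader, so the closest approach is when both have stopped.
Minimum gap = 188.719 − 85.933 = 102.786 m.

Minimum gap ≈ 102.8 m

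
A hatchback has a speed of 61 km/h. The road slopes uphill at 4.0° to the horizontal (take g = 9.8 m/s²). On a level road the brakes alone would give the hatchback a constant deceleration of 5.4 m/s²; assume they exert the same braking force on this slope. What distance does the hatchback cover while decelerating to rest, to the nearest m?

61 km/h ÷ 3.6 = 16.9444 m/s.
Gravity along the uphill slope adds to the braking deceleration: a_eff = 5.400 + 9.8·sin 4.0° = 5.400 + 0.684 = 6.084 m/s².
Braking distance = v²/(2a) = 16.9444² / (2 × 6.084) = 287.113 / 12.168 = 23.596 m.

Braking distance ≈ 24 m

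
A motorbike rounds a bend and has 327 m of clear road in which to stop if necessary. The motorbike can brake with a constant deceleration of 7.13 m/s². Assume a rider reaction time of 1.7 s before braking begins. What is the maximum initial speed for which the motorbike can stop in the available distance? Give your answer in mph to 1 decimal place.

Maximum speed ≈ 128.0 mph

Stopping distance: v·t_r + v²/(2a) = 327 with t_r = 1.7 s and a = 7.130 m/s².
So v² + 24.242 v − 4663.02 = 0.
Positive root: v = −a·t_r + √((a·t_r)² + 2a·d) = −12.121 + √(146.919 + 4663.02) = 57.2327 m/s.
57.2327 m/s ÷ 0.44704 = 128.026 mph.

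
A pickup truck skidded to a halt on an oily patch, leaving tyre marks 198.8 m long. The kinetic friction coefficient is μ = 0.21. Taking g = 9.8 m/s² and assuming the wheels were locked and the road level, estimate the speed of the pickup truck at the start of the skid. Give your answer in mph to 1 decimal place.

Deceleration a = μg = 0.21 × 9.8 = 2.058 m/s².
v = √(2a·d) = √(2 × 2.058 × 198.8) = √818.261 = 28.6053 m/s.
= 28.6053 ÷ 0.44704 = 63.988 mph.

Initial speed ≈ 64.0 mph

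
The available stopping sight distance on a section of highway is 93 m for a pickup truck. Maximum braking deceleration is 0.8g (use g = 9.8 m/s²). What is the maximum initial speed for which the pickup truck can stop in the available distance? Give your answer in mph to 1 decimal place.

a = 0.8 × 9.8 = 7.840 m/s².
v²/(2a) = d ⇒ v = √(2 × 7.840 × 93) = √1458.24 = 38.1869 m/s.
38.1869 m/s ÷ 0.44704 = 85.422 mph.

Maximum speed ≈ 85.4 mph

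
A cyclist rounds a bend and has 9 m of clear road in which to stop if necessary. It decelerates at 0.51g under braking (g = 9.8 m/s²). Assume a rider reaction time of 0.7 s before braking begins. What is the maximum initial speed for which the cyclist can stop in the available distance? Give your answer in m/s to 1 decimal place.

Maximum speed ≈ 6.6 m/s

a = 0.51 × 9.8 = 4.998 m/s².
Stopping distance: v·t_r + v²/(2a) = 9 with t_r = 0.7 s and a = 4.998 m/s².
So v² + 6.997 v − 89.96 = 0.
Positive root: v = −a·t_r + √((a·t_r)² + 2a·d) = −3.499 + √(12.243 + 89.96) = 6.6105 m/s.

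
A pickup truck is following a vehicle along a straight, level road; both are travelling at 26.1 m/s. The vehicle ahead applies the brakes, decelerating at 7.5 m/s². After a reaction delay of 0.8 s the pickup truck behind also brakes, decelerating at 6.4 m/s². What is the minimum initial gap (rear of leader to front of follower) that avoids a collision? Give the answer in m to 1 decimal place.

Minimum gap ≈ 28.7 m

Leader travels v²/(2a_L) = 681.210 / 15.000 = 45.414 m before stopping.
Follower covers v·t_r = 26.1000 × 0.8 = 20.880 m while reacting, then v²/(2a_F) = 681.210 / 12.800 = 53.220 m while braking, for a total of 20.880 + 53.220 = 74.100 m.
Since a_F ≤ a_L and the follower starts braking later, the follower is never slower than the leader, so the closest approach is when both have stopped.
Minimum gap = 74.100 − 45.414 = 28.686 m.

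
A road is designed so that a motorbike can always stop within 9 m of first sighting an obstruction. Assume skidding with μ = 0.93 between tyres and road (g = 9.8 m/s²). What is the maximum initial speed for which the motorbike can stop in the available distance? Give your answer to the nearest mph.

a = μg = 0.93 × 9.8 = 9.114 m/s².
v²/(2a) = d ⇒ v = √(2 × 9.114 × 9) = √164.05 = 12.8082 m/s.
12.8082 m/s ÷ 0.44704 = 28.651 mph.

Maximum speed ≈ 29 mph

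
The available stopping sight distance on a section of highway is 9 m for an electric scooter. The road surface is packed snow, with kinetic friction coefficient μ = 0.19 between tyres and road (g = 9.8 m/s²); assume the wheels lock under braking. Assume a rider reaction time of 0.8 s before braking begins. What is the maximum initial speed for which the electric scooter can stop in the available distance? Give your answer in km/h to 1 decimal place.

Maximum speed ≈ 16.2 km/h

a = μg = 0.19 × 9.8 = 1.862 m/s².
Stopping distance: v·t_r + v²/(2a) = 9 with t_r = 0.8 s and a = 1.862 m/s².
So v² + 2.979 v − 33.52 = 0.
Positive root: v = −a·t_r + √((a·t_r)² + 2a·d) = −1.490 + √(2.220 + 33.52) = 4.4883 m/s.
4.4883 m/s × 3.6 = 16.158 km/h.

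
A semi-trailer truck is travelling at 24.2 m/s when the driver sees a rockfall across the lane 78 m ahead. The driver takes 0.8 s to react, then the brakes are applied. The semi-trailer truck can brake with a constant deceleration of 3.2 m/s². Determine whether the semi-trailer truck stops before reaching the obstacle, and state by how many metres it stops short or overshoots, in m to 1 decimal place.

Reaction distance = 24.2000 × 0.8 = 19.360 m.
Braking distance = v²/(2a) = 585.640 / 6.400 = 91.506 m.
Total stopping distance = 19.360 + 91.506 = 110.866 m, vs 78 m available — it cannot stop in time and overshoots by 110.866 − 78 = 32.866 m.

No — it overshoots by 32.9 m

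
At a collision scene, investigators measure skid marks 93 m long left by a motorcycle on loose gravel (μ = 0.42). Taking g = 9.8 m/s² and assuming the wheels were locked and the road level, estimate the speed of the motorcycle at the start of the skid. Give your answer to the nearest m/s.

Deceleration a = μg = 0.42 × 9.8 = 4.116 m/s².
v = √(2a·d) = √(2 × 4.116 × 93) = √765.576 = 27.6690 m/s.

Initial speed ≈ 28 m/s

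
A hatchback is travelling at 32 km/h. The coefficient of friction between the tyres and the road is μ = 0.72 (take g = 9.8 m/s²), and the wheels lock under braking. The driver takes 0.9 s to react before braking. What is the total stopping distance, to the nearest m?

Total stopping distance ≈ 14 m

32 km/h ÷ 3.6 = 8.8889 m/s.
a = μg = 0.72 × 9.8 = 7.056 m/s².
Reaction distance = v·t_r = 8.8889 × 0.9 = 8.000 m.
Braking distance = v²/(2a) = 8.8889² / (2 × 7.056) = 79.013 / 14.112 = 5.599 m.
Total = 8.000 + 5.599 = 13.599 m.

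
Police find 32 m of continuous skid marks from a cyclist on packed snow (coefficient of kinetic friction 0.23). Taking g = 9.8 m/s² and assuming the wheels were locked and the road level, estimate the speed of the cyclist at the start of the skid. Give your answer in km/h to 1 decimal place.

Deceleration a = μg = 0.23 × 9.8 = 2.254 m/s².
v = √(2a·d) = √(2 × 2.254 × 32) = √144.256 = 12.0107 m/s.
= 12.0107 × 3.6 = 43.239 km/h.

Initial speed ≈ 43.2 km/h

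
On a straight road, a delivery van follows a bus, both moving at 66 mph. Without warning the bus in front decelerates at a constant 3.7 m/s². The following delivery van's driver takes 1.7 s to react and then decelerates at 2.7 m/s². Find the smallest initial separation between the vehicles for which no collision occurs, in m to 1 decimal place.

66 mph × 0.44704 = 29.5046 m/s.
Leader travels v²/(2a_L) = 870.521 / 7.400 = 117.638 m before stopping.
Follower covers v·t_r = 29.5046 × 1.7 = 50.158 m while reacting, then v²/(2a_F) = 870.521 / 5.400 = 161.208 m while braking, for a total of 50.158 + 161.208 = 211.366 m.
Since a_F ≤ a_L and the follower starts braking later, the follower is never slower than the leader, so the closest approach is when both have stopped.
Minimum gap = 211.366 − 117.638 = 93.728 m.

Minimum gap ≈ 93.7 m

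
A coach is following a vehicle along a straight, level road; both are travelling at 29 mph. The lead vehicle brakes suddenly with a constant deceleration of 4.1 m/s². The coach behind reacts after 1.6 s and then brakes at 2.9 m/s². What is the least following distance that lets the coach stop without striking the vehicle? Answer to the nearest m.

Minimum gap ≈ 29 m

29 mph × 0.44704 = 12.9642 m/s.
Leader travels v²/(2a_L) = 168.070 / 8.200 = 20.496 m before stopping.
Follower covers v·t_r = 12.9642 × 1.6 = 20.743 m while reacting, then v²/(2a_F) = 168.070 / 5.800 = 28.978 m while braking, for a total of 20.743 + 28.978 = 49.721 m.
Since a_F ≤ a_L and the follower starts braking later, the follower is never slower than the leader, so the closest approach is when both have stopped.
Minimum gap = 49.721 − 20.496 = 29.225 m.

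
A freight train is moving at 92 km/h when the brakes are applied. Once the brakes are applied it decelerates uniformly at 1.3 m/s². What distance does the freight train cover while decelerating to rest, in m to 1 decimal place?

92 km/h ÷ 3.6 = 25.5556 m/s.
Braking distance = v²/(2a) = 25.5556² / (2 × 1.300) = 653.089 / 2.600 = 251.188 m.

Braking distance ≈ 251.2 m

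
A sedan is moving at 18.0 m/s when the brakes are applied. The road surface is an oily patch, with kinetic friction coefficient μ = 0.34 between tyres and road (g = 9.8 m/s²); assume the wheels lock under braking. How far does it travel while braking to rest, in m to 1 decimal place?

a = μg = 0.34 × 9.8 = 3.332 m/s².
Braking distance = v²/(2a) = 18.0000² / (2 × 3.332) = 324.000 / 6.664 = 48.619 m.

Braking distance ≈ 48.6 m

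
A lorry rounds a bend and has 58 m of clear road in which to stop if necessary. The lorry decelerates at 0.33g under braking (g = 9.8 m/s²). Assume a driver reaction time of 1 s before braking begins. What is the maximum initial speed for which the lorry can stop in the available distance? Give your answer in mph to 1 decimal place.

a = 0.33 × 9.8 = 3.234 m/s².
Stopping distance: v·t_r + v²/(2a) = 58 with t_r = 1 s and a = 3.234 m/s².
So v² + 6.468 v − 375.14 = 0.
Positive root: v = −a·t_r + √((a·t_r)² + 2a·d) = −3.234 + √(10.459 + 375.14) = 16.4027 m/s.
16.4027 m/s ÷ 0.44704 = 36.692 mph.

Maximum speed ≈ 36.7 mph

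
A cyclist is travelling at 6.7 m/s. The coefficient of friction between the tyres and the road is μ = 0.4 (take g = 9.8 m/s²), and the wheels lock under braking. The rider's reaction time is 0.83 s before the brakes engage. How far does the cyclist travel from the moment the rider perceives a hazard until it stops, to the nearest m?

a = μg = 0.4 × 9.8 = 3.920 m/s².
Reaction distance = v·t_r = 6.7000 × 0.83 = 5.561 m.
Braking distance = v²/(2a) = 6.7000² / (2 × 3.920) = 44.890 / 7.840 = 5.726 m.
Total = 5.561 + 5.726 = 11.287 m.

Total stopping distance ≈ 11 m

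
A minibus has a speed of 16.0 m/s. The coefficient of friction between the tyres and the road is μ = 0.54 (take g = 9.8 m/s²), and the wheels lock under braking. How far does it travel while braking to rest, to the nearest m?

Braking distance ≈ 24 m

a = μg = 0.54 × 9.8 = 5.292 m/s².
Braking distance = v²/(2a) = 16.0000² / (2 × 5.292) = 256.000 / 10.584 = 24.187 m.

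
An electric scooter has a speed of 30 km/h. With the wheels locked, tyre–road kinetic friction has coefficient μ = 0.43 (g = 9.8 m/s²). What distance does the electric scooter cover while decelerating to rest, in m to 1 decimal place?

Braking distance ≈ 8.2 m

30 km/h ÷ 3.6 = 8.3333 m/s.
a = μg = 0.43 × 9.8 = 4.214 m/s².
Braking distance = v²/(2a) = 8.3333² / (2 × 4.214) = 69.444 / 8.428 = 8.240 m.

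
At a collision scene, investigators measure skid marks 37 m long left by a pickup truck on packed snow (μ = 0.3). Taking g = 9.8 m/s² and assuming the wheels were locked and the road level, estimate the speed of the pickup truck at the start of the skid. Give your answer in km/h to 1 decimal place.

Deceleration a = μg = 0.3 × 9.8 = 2.940 m/s².
v = √(2a·d) = √(2 × 2.940 × 37) = √217.560 = 14.7499 m/s.
= 14.7499 × 3.6 = 53.100 km/h.

Initial speed ≈ 53.1 km/h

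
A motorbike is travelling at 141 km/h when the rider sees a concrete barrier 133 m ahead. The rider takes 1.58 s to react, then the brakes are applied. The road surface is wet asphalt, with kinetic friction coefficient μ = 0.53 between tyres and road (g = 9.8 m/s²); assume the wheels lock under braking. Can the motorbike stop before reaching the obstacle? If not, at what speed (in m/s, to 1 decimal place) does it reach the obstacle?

141 km/h ÷ 3.6 = 39.1667 m/s.
a = μg = 0.53 × 9.8 = 5.194 m/s².
Reaction distance = 39.1667 × 1.58 = 61.883 m.
Braking distance needed to stop: v²/(2a) = 1534.030 / 10.388 = 147.673 m, so total needed = 61.883 + 147.673 = 209.556 m > 133 m — it cannot stop.
Distance remaining when braking begins: 133 − 61.883 = 71.117 m.
v² = v₀² − 2a·d = 1534.030 − 2 × 5.194 × 71.117 = 795.267 m²/s².
v = √795.267 = 28.200 m/s.

No — it strikes the obstacle at 28.2 m/s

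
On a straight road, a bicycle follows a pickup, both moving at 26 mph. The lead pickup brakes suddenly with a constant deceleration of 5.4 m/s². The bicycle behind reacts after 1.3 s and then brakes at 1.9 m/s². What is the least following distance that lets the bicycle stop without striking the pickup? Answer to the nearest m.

26 mph × 0.44704 = 11.6230 m/s.
Leader travels v²/(2a_L) = 135.094 / 10.800 = 12.509 m before stopping.
Follower covers v·t_r = 11.6230 × 1.3 = 15.110 m while reacting, then v²/(2a_F) = 135.094 / 3.800 = 35.551 m while braking, for a total of 15.110 + 35.551 = 50.661 m.
Since a_F ≤ a_L and the follower starts braking later, the follower is never slower than the leader, so the closest approach is when both have stopped.
Minimum gap = 50.661 − 12.509 = 38.152 m.

Minimum gap ≈ 38 m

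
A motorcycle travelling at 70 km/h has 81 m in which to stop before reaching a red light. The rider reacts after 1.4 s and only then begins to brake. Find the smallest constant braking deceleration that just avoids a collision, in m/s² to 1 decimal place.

70 km/h ÷ 3.6 = 19.4444 m/s.
Distance covered during reaction = 19.4444 × 1.4 = 27.222 m.
Distance available for braking: 81 − 27.222 = 53.778 m.
v² = 2a·d ⇒ a = v²/(2d) = 19.4444² / (2 × 53.778) = 378.085 / 107.556 = 3.5152 m/s².

Required deceleration ≈ 3.5 m/s²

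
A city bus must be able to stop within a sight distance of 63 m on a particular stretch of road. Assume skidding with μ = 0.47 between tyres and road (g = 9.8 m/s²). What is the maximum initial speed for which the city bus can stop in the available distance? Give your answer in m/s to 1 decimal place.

a = μg = 0.47 × 9.8 = 4.606 m/s².
v²/(2a) = d ⇒ v = √(2 × 4.606 × 63) = √580.36 = 24.0907 m/s.

Maximum speed ≈ 24.1 m/s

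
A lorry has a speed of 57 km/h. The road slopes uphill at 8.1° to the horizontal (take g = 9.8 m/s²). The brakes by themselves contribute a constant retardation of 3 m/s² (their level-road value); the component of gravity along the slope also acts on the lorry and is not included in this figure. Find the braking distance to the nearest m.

57 km/h ÷ 3.6 = 15.8333 m/s.
Gravity along the uphill slope adds to the braking deceleration: a_eff = 3.000 + 9.8·sin 8.1° = 3.000 + 1.381 = 4.381 m/s².
Braking distance = v²/(2a) = 15.8333² / (2 × 4.381) = 250.693 / 8.762 = 28.611 m.

Braking distance ≈ 29 m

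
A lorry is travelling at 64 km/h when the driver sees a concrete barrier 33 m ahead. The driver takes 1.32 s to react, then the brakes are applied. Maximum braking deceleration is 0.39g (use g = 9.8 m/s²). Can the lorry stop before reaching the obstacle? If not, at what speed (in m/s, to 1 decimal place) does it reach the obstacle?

No — it strikes the obstacle at 15.6 m/s

64 km/h ÷ 3.6 = 17.7778 m/s.
a = 0.39 × 9.8 = 3.822 m/s².
Reaction distance = 17.7778 × 1.32 = 23.467 m.
Braking distance needed to stop: v²/(2a) = 316.050 / 7.644 = 41.346 m, so total needed = 23.467 + 41.346 = 64.813 m > 33 m — it cannot stop.
Distance remaining when braking begins: 33 − 23.467 = 9.533 m.
v² = v₀² − 2a·d = 316.050 − 2 × 3.822 × 9.533 = 243.180 m²/s².
v = √243.180 = 15.594 m/s.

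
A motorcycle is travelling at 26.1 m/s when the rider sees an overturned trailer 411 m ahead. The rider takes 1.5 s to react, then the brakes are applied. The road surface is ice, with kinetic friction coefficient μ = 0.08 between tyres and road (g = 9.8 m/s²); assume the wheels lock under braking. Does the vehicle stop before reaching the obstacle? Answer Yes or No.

a = μg = 0.08 × 9.8 = 0.784 m/s².
Reaction distance = 26.1000 × 1.5 = 39.150 m.
Braking distance = v²/(2a) = 681.210 / 1.568 = 434.445 m.
Total stopping distance = 39.150 + 434.445 = 473.595 m, vs 411 m available — it cannot stop in time and overshoots by 473.595 − 411 = 62.595 m.

No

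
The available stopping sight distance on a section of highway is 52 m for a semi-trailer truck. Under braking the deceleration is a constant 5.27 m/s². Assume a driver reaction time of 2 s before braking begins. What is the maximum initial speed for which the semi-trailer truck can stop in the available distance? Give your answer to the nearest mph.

Maximum speed ≈ 34 mph

Stopping distance: v·t_r + v²/(2a) = 52 with t_r = 2 s and a = 5.270 m/s².
So v² + 21.080 v − 548.08 = 0.
Positive root: v = −a·t_r + √((a·t_r)² + 2a·d) = −10.540 + √(111.092 + 548.08) = 15.1343 m/s.
15.1343 m/s ÷ 0.44704 = 33.854 mph.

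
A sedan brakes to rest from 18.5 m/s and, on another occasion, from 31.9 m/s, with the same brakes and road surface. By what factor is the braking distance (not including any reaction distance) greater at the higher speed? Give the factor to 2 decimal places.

Factor ≈ 2.97

Braking distance d = v²/(2a), so with a fixed, d ∝ v².
Factor = (31.9/18.5)² = 1.7243² = 2.9732.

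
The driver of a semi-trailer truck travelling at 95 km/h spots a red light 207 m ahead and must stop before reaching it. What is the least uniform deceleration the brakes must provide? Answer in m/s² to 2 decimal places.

95 km/h ÷ 3.6 = 26.3889 m/s.
v² = 2a·d ⇒ a = v²/(2d) = 26.3889² / (2 × 207.000) = 696.374 / 414.000 = 1.6821 m/s².

Required deceleration ≈ 1.68 m/s²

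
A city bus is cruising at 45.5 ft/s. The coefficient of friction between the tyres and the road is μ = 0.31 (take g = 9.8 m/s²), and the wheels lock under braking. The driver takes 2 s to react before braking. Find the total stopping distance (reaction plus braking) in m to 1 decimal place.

45.5 ft/s × 0.3048 = 13.8684 m/s.
a = μg = 0.31 × 9.8 = 3.038 m/s².
Reaction distance = v·t_r = 13.8684 × 2 = 27.737 m.
Braking distance = v²/(2a) = 13.8684² / (2 × 3.038) = 192.333 / 6.076 = 31.655 m.
Total = 27.737 + 31.655 = 59.392 m.

Total stopping distance ≈ 59.4 m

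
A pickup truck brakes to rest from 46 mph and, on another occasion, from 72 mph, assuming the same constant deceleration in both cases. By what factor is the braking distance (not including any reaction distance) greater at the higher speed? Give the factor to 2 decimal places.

Factor ≈ 2.45

Braking distance d = v²/(2a), so with a fixed, d ∝ v².
Factor = (72/46)² = 1.5652² = 2.4499.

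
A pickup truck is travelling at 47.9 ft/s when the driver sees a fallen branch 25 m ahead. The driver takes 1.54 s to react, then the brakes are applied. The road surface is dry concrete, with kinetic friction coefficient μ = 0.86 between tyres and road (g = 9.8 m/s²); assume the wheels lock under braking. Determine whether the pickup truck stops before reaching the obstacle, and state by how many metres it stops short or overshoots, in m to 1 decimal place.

47.9 ft/s × 0.3048 = 14.5999 m/s.
a = μg = 0.86 × 9.8 = 8.428 m/s².
Reaction distance = 14.5999 × 1.54 = 22.484 m.
Braking distance = v²/(2a) = 213.157 / 16.856 = 12.646 m.
Total stopping distance = 22.484 + 12.646 = 35.130 m, vs 25 m available — it cannot stop in time and overshoots by 35.130 − 25 = 10.130 m.

No — it overshoots by 10.1 m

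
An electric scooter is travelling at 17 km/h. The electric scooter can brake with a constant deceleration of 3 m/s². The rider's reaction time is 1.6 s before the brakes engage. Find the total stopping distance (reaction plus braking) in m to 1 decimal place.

17 km/h ÷ 3.6 = 4.7222 m/s.
Reaction distance = v·t_r = 4.7222 × 1.6 = 7.556 m.
Braking distance = v²/(2a) = 4.7222² / (2 × 3.000) = 22.299 / 6.000 = 3.716 m.
Total = 7.556 + 3.716 = 11.272 m.

Total stopping distance ≈ 11.3 m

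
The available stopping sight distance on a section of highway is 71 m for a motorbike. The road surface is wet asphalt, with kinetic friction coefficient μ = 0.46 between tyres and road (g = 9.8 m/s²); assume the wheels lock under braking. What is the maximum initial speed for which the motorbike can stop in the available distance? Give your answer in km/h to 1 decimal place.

Maximum speed ≈ 91.1 km/h

a = μg = 0.46 × 9.8 = 4.508 m/s².
v²/(2a) = d ⇒ v = √(2 × 4.508 × 71) = √640.14 = 25.3010 m/s.
25.3010 m/s × 3.6 = 91.084 km/h.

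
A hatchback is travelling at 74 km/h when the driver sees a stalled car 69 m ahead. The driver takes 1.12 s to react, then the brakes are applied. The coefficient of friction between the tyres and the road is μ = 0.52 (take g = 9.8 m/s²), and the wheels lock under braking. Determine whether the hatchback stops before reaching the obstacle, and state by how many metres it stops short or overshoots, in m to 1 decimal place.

Yes — it stops 4.5 m short of the obstacle

74 km/h ÷ 3.6 = 20.5556 m/s.
a = μg = 0.52 × 9.8 = 5.096 m/s².
Reaction distance = 20.5556 × 1.12 = 23.022 m.
Braking distance = v²/(2a) = 422.533 / 10.192 = 41.457 m.
Total stopping distance = 23.022 + 41.457 = 64.479 m, vs 69 m available — it stops with 69 − 64.479 = 4.521 m to spare.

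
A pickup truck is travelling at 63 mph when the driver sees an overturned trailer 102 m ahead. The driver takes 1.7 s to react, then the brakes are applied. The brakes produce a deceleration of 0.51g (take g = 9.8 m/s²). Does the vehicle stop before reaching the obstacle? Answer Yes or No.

63 mph × 0.44704 = 28.1635 m/s.
a = 0.51 × 9.8 = 4.998 m/s².
Reaction distance = 28.1635 × 1.7 = 47.878 m.
Braking distance = v²/(2a) = 793.183 / 9.996 = 79.350 m.
Total stopping distance = 47.878 + 79.350 = 127.228 m, vs 102 m available — it cannot stop in time and overshoots by 127.228 − 102 = 25.228 m.

No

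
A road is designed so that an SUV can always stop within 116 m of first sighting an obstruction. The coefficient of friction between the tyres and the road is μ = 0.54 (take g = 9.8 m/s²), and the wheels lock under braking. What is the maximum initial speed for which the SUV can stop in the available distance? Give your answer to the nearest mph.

Maximum speed ≈ 78 mph

a = μg = 0.54 × 9.8 = 5.292 m/s².
v²/(2a) = d ⇒ v = √(2 × 5.292 × 116) = √1227.74 = 35.0391 m/s.
35.0391 m/s ÷ 0.44704 = 78.380 mph.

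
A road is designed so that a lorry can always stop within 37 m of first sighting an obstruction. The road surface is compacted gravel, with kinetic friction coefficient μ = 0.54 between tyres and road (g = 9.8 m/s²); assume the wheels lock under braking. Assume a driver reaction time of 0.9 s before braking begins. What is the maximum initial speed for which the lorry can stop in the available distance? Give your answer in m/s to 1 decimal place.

a = μg = 0.54 × 9.8 = 5.292 m/s².
Stopping distance: v·t_r + v²/(2a) = 37 with t_r = 0.9 s and a = 5.292 m/s².
So v² + 9.526 v − 391.61 = 0.
Positive root: v = −a·t_r + √((a·t_r)² + 2a·d) = −4.763 + √(22.686 + 391.61) = 15.5913 m/s.

Maximum speed ≈ 15.6 m/s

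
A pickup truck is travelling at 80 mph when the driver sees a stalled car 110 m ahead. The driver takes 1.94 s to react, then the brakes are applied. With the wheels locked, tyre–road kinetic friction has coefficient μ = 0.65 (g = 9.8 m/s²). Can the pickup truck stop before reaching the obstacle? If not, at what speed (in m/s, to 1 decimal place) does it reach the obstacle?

80 mph × 0.44704 = 35.7632 m/s.
a = μg = 0.65 × 9.8 = 6.370 m/s².
Reaction distance = 35.7632 × 1.94 = 69.381 m.
Braking distance needed to stop: v²/(2a) = 1279.006 / 12.740 = 100.393 m, so total needed = 69.381 + 100.393 = 169.774 m > 110 m — it cannot stop.
Distance remaining when braking begins: 110 − 69.381 = 40.619 m.
v² = v₀² − 2a·d = 1279.006 − 2 × 6.370 × 40.619 = 761.520 m²/s².
v = √761.520 = 27.596 m/s.

No — it strikes the obstacle at 27.6 m/s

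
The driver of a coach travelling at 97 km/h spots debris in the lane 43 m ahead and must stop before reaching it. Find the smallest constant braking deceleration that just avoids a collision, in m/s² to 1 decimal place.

97 km/h ÷ 3.6 = 26.9444 m/s.
v² = 2a·d ⇒ a = v²/(2d) = 26.9444² / (2 × 43.000) = 726.001 / 86.000 = 8.4419 m/s².

Required deceleration ≈ 8.4 m/s²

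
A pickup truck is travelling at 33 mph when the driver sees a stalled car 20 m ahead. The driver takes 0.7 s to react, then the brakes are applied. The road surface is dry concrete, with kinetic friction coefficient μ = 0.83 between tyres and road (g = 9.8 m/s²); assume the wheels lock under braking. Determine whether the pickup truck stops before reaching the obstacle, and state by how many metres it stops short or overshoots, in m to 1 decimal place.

No — it overshoots by 3.7 m

33 mph × 0.44704 = 14.7523 m/s.
a = μg = 0.83 × 9.8 = 8.134 m/s².
Reaction distance = 14.7523 × 0.7 = 10.327 m.
Braking distance = v²/(2a) = 217.630 / 16.268 = 13.378 m.
Total stopping distance = 10.327 + 13.378 = 23.705 m, vs 20 m available — it cannot stop in time and overshoots by 23.705 − 20 = 3.705 m.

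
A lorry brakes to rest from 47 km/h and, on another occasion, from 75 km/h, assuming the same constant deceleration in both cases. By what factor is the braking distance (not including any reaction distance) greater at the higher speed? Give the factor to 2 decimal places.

Braking distance d = v²/(2a), so with a fixed, d ∝ v².
Factor = (75/47)² = 1.5957² = 2.5463.

Factor ≈ 2.55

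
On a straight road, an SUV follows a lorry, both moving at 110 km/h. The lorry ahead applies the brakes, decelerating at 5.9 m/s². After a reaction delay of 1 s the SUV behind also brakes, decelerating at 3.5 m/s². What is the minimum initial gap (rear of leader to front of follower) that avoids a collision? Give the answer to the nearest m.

Minimum gap ≈ 85 m

110 km/h ÷ 3.6 = 30.5556 m/s.
Leader travels v²/(2a_L) = 933.645 / 11.800 = 79.122 m before stopping.
Follower covers v·t_r = 30.5556 × 1 = 30.556 m while reacting, then v²/(2a_F) = 933.645 / 7.000 = 133.378 m while braking, for a total of 30.556 + 133.378 = 163.934 m.
Since a_F ≤ a_L and the follower starts braking later, the follower is never slower than the leader, so the closest approach is when both have stopped.
Minimum gap = 163.934 − 79.122 = 84.812 m.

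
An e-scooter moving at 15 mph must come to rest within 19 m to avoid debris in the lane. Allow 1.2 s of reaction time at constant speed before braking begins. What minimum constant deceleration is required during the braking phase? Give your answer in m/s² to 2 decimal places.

Required deceleration ≈ 2.05 m/s²

15 mph × 0.44704 = 6.7056 m/s.
Distance covered during reaction = 6.7056 × 1.2 = 8.047 m.
Distance available for braking: 19 − 8.047 = 10.953 m.
v² = 2a·d ⇒ a = v²/(2d) = 6.7056² / (2 × 10.953) = 44.965 / 21.906 = 2.0526 m/s².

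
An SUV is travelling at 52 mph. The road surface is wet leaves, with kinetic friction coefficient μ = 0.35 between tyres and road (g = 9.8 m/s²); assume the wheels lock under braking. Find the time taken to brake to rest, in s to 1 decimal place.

Braking time ≈ 6.8 s

52 mph × 0.44704 = 23.2461 m/s.
a = μg = 0.35 × 9.8 = 3.430 m/s².
Braking time = v/a = 23.2461 / 3.430 = 6.777 s.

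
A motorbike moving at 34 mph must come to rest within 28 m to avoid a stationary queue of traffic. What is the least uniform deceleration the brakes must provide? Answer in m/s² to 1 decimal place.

Required deceleration ≈ 4.1 m/s²

34 mph × 0.44704 = 15.1994 m/s.
v² = 2a·d ⇒ a = v²/(2d) = 15.1994² / (2 × 28.000) = 231.022 / 56.000 = 4.1254 m/s².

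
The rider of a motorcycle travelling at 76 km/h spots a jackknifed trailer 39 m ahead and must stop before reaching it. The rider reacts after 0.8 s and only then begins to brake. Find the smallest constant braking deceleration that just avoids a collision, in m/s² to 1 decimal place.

Required deceleration ≈ 10.1 m/s²

76 km/h ÷ 3.6 = 21.1111 m/s.
Distance covered during reaction = 21.1111 × 0.8 = 16.889 m.
Distance available for braking: 39 − 16.889 = 22.111 m.
v² = 2a·d ⇒ a = v²/(2d) = 21.1111² / (2 × 22.111) = 445.679 / 44.222 = 10.0782 m/s².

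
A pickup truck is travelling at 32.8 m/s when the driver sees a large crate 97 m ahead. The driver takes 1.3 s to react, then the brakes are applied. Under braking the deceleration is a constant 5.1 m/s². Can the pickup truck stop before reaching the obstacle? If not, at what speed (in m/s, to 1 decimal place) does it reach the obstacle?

Reaction distance = 32.8000 × 1.3 = 42.640 m.
Braking distance needed to stop: v²/(2a) = 1075.840 / 10.200 = 105.475 m, so total needed = 42.640 + 105.475 = 148.115 m > 97 m — it cannot stop.
Distance remaining when braking begins: 97 − 42.640 = 54.360 m.
v² = v₀² − 2a·d = 1075.840 − 2 × 5.100 × 54.360 = 521.368 m²/s².
v = √521.368 = 22.833 m/s.

No — it strikes the obstacle at 22.8 m/s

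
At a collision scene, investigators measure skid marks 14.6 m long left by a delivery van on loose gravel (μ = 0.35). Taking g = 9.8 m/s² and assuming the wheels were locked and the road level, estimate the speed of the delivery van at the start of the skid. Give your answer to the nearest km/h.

Deceleration a = μg = 0.35 × 9.8 = 3.430 m/s².
v = √(2a·d) = √(2 × 3.430 × 14.6) = √100.156 = 10.0078 m/s.
= 10.0078 × 3.6 = 36.028 km/h.

Initial speed ≈ 36 km/h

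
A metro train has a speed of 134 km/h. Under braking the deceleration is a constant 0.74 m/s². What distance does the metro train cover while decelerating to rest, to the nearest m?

Braking distance ≈ 936 m

134 km/h ÷ 3.6 = 37.2222 m/s.
Braking distance = v²/(2a) = 37.2222² / (2 × 0.740) = 1385.492 / 1.480 = 936.143 m.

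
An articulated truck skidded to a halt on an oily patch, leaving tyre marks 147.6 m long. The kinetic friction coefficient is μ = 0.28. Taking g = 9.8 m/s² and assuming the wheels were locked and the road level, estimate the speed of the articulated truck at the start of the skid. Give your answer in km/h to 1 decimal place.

Deceleration a = μg = 0.28 × 9.8 = 2.744 m/s².
v = √(2a·d) = √(2 × 2.744 × 147.6) = √810.029 = 28.4610 m/s.
= 28.4610 × 3.6 = 102.460 km/h.

Initial speed ≈ 102.5 km/h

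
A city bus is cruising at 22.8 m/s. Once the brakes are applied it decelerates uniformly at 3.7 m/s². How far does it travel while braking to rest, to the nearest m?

Braking distance = v²/(2a) = 22.8000² / (2 × 3.700) = 519.840 / 7.400 = 70.249 m.

Braking distance ≈ 70 m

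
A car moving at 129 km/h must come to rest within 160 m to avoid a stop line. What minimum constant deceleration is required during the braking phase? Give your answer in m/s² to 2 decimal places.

129 km/h ÷ 3.6 = 35.8333 m/s.
v² = 2a·d ⇒ a = v²/(2d) = 35.8333² / (2 × 160.000) = 1284.025 / 320.000 = 4.0126 m/s².

Required deceleration ≈ 4.01 m/s²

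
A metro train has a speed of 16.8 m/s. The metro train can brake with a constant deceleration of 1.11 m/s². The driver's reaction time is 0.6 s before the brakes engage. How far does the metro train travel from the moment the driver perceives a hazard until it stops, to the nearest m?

Reaction distance = v·t_r = 16.8000 × 0.6 = 10.080 m.
Braking distance = v²/(2a) = 16.8000² / (2 × 1.110) = 282.240 / 2.220 = 127.135 m.
Total = 10.080 + 127.135 = 137.215 m.

Total stopping distance ≈ 137 m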